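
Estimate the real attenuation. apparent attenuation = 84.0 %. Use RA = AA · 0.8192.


RA = 84.0 · 0.8192

68.8128 %


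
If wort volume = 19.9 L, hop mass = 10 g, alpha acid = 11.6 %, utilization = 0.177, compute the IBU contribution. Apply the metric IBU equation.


IBU = (α/100)·mass·U·1000 / V
IBU = (11.6/100)·10·0.177·1000 / 19.9

10.3176 IBU


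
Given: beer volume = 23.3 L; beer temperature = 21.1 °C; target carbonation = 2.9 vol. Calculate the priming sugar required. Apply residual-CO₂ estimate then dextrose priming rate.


residual = 14.695·(0.01821 + 0.09011·e^(−0.04·T));  sugar = (target − residual)·4.0·V
residual = 14.695·(0.01821 + 0.09011·e^(−0.04·21.1)) = 0.8370
sugar = (2.9 − 0.8370)·4.0·23.3

192.2744 g


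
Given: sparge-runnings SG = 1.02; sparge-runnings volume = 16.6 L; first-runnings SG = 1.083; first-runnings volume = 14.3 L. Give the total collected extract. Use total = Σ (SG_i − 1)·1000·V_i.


first = (1.083 − 1)·1000·14.3 = 1186.9000
sparge = (1.02 − 1)·1000·16.6 = 332.0000
total = 1186.9000 + 332.0000

1518.9000 gravity·L


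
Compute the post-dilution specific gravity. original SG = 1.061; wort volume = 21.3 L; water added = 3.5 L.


SG_new = 1 + (SG_old − 1)·V_old/(V_old + V_water)
pts = (1.061 − 1)·1000·21.3/(21.3 + 3.5) = 52.3911
SG_new = 1 + 52.3911/1000

1.0524


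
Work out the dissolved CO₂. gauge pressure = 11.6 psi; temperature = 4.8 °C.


vols = (P + 14.695)·(0.01821 + 0.09011·e^(−0.04·T))
vols = (11.6 + 14.695)·(0.01821 + 0.09011·e^(−0.04·4.8))

2.4343 volumes


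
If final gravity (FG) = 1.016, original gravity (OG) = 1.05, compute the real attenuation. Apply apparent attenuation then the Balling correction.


AA = (OG−FG)/(OG−1)·100;  RA = AA·0.8192
AA = (1.05 − 1.016)/(1.05 − 1)·100 = 68.0000
RA = 68.0000·0.8192

55.7056 %


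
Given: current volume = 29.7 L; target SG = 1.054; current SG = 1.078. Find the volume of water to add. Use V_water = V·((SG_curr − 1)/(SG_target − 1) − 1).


V_water = 29.7·((1.078 − 1)/(1.054 − 1) − 1)

13.2000 L


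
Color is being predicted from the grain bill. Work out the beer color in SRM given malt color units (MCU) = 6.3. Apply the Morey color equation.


SRM = 1.4922 · MCU^0.6859
SRM = 1.4922 · 6.3^0.6859

5.2734 SRM


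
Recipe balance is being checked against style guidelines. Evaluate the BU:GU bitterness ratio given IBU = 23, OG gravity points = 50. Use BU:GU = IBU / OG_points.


BU:GU = 23 / 50

0.4600


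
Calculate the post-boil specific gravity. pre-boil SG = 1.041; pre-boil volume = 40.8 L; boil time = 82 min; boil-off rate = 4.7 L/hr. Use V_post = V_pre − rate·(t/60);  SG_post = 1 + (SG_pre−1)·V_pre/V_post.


V_post = 40.8 − 4.7·(82/60) = 34.3767
SG_post = 1 + (1.041 − 1)·40.8/34.3767

1.0487


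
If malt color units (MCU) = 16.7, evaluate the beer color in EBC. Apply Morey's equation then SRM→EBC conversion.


SRM = 1.4922·MCU^0.6859;  EBC = SRM·1.97
SRM = 1.4922·16.7^0.6859 = 10.2917
EBC = 10.2917·1.97

20.2747 EBC


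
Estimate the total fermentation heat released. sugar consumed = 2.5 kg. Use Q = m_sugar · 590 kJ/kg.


Q = 2.5 · 590

1475.0000 kJ


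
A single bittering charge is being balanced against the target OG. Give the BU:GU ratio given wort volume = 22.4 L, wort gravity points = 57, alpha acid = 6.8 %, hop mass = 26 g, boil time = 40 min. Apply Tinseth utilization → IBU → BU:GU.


U = 1.65·0.000125^(GP/1000)·(1−e^(−0.04t))/4.15;  IBU = (α/100)·m·U·1000/V;  BU:GU = IBU/GP
U = 1.65·0.000125^(57/1000)·(1−e^(−0.04·40))/4.15 = 0.1901
IBU = (6.8/100)·26·0.1901·1000/22.4 = 15.0056
BU:GU = 15.0056/57

0.2633


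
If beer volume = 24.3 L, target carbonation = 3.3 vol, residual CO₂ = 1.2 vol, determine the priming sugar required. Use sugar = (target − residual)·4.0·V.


sugar = (3.3 − 1.2)·4.0·24.3

204.1200 g


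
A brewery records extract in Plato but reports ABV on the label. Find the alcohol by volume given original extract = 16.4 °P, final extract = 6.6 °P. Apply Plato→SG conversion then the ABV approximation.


SG = 259/(259 − P);  ABV = (OG − FG)·131.25
OG = 259/(259 − 16.4) = 1.0676
FG = 259/(259 − 6.6) = 1.0261
ABV = (1.0676 − 1.0261)·131.25

5.4406 % ABV


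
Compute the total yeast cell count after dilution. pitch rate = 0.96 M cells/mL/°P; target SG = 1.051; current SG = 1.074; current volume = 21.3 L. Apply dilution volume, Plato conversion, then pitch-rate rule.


V_w = V·((SG_c−1)/(SG_t−1)−1);  °P = 259 − 259/SG_t;  cells = rate·(V+V_w)·°P
V_w = 21.3·((1.074−1)/(1.051−1)−1) = 9.6059
V_final = 21.3 + 9.6059 = 30.9059
°P = 259 − 259/1.051 = 12.5680
cells = 0.96·30.9059·12.5680

372.8890 billion cells


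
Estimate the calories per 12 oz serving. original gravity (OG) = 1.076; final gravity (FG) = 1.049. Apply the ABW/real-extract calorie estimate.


ABW = (OG−FG)·131.25·0.79/FG;  °P = 259 − 259/SG (for OG→OE and FG→AE);  RE = 0.1808·OE + 0.8192·AE;  Cal = (6.9·ABW + 4·(RE−0.1))·FG·3.55
ABW = (1.076 − 1.049)·131.25·0.79/1.049 = 2.6688
OE = 259 − 259/1.076 = 18.2937 °P
AE = 259 − 259/1.049 = 12.0982 °P
RE = 0.1808·18.2937 + 0.8192·12.0982 = 13.2183 °P
Cal = (6.9·2.6688 + 4·(13.2183−0.1))·1.049·3.55

263.9834 kcal


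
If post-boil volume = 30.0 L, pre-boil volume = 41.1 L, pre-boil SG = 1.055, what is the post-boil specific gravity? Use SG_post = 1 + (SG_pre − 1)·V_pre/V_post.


pts_pre = (1.055 − 1)·1000 = 55.0000
pts_post = 55.0000·41.1/30.0 = 75.3500
SG_post = 1 + 75.3500/1000

1.0753


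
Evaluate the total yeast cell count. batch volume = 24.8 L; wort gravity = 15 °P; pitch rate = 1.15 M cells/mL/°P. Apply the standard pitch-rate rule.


cells (billions) = rate · V_L · °P
cells = 1.15 · 24.8 · 15

427.8000 billion cells


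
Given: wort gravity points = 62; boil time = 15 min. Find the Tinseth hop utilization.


U = 1.65·0.000125^(GP/1000) · (1 − e^(−0.04·t))/4.15
bigness = 1.65·0.000125^(62/1000) = 0.9451
boil_factor = (1 − e^(−0.04·15))/4.15 = 0.1087
U = 0.9451 · 0.1087

0.1028


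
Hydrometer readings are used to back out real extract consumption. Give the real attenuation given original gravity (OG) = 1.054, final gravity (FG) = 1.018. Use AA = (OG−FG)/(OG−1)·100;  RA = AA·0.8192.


AA = (1.054 − 1.018)/(1.054 − 1)·100 = 66.6667
RA = 66.6667·0.8192

54.6133 %


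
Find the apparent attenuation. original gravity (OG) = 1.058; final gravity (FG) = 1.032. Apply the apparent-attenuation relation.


AA = (OG − FG)/(OG − 1) · 100
AA = (1.058 − 1.032)/(1.058 − 1) · 100

44.8276 %


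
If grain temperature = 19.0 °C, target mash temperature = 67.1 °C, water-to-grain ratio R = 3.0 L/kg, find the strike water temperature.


T_strike = (0.41/R)·(T_mash − T_grain) + T_mash
T_strike = (0.41/3.0)·(67.1 − 19.0) + 67.1

73.6737 °C


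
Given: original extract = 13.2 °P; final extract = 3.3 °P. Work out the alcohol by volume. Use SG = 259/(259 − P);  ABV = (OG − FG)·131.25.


OG = 259/(259 − 13.2) = 1.0537
FG = 259/(259 − 3.3) = 1.0129
ABV = (1.0537 − 1.0129)·131.25

5.3545 % ABV


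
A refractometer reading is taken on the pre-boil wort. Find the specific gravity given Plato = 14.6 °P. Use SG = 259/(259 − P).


SG = 259/(259 − 14.6)

1.0597


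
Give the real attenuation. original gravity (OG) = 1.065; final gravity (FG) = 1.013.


AA = (OG−FG)/(OG−1)·100;  RA = AA·0.8192
AA = (1.065 − 1.013)/(1.065 − 1)·100 = 80.0000
RA = 80.0000·0.8192

65.5360 %


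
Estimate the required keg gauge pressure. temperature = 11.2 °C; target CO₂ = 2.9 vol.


psi = vols/(0.01821 + 0.09011·e^(−0.04·T)) − 14.695
psi = 2.9/(0.01821 + 0.09011·e^(−0.04·11.2)) − 14.695

23.5728 psi


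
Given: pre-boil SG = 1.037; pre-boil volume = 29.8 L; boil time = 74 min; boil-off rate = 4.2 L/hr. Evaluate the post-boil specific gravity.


V_post = V_pre − rate·(t/60);  SG_post = 1 + (SG_pre−1)·V_pre/V_post
V_post = 29.8 − 4.2·(74/60) = 24.6200
SG_post = 1 + (1.037 − 1)·29.8/24.6200

1.0448


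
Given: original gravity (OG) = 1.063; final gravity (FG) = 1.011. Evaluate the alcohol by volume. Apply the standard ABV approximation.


ABV = (OG − FG) · 131.25
ABV = (1.063 − 1.011) · 131.25

6.8250 % ABV


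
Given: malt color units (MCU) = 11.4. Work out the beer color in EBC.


SRM = 1.4922·MCU^0.6859;  EBC = SRM·1.97
SRM = 1.4922·11.4^0.6859 = 7.9206
EBC = 7.9206·1.97

15.6036 EBC


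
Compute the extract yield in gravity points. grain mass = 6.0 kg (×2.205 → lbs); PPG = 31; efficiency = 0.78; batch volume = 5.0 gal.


points = lbs × PPG × eff / vol
lbs = 6.0 × 2.205 = 13.2300
points = 13.2300 × 31 × 0.78 / 5.0

63.9803 points


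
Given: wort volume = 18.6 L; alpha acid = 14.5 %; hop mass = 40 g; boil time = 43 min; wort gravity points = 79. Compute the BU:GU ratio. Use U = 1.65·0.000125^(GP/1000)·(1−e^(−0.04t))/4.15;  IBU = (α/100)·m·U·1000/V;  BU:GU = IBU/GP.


U = 1.65·0.000125^(79/1000)·(1−e^(−0.04·43))/4.15 = 0.1605
IBU = (14.5/100)·40·0.1605·1000/18.6 = 50.0397
BU:GU = 50.0397/79

0.6334


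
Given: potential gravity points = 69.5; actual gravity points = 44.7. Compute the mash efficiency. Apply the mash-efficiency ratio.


efficiency = actual / potential × 100
efficiency = 44.7 / 69.5 × 100

64.3165 %


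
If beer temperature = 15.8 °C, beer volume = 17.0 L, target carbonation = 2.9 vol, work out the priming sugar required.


residual = 14.695·(0.01821 + 0.09011·e^(−0.04·T));  sugar = (target − residual)·4.0·V
residual = 14.695·(0.01821 + 0.09011·e^(−0.04·15.8)) = 0.9714
sugar = (2.9 − 0.9714)·4.0·17.0

131.1430 g


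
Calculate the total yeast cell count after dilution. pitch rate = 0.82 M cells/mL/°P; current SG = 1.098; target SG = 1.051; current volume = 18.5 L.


V_w = V·((SG_c−1)/(SG_t−1)−1);  °P = 259 − 259/SG_t;  cells = rate·(V+V_w)·°P
V_w = 18.5·((1.098−1)/(1.051−1)−1) = 17.0490
V_final = 18.5 + 17.0490 = 35.5490
°P = 259 − 259/1.051 = 12.5680
cells = 0.82·35.5490·12.5680

366.3606 billion cells


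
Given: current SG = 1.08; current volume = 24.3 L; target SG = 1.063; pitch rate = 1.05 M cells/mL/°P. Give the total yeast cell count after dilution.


V_w = V·((SG_c−1)/(SG_t−1)−1);  °P = 259 − 259/SG_t;  cells = rate·(V+V_w)·°P
V_w = 24.3·((1.08−1)/(1.063−1)−1) = 6.5571
V_final = 24.3 + 6.5571 = 30.8571
°P = 259 − 259/1.063 = 15.3500
cells = 1.05·30.8571·15.3500

497.3385 billion cells


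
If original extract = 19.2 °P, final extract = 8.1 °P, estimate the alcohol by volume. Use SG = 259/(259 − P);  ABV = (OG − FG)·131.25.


OG = 259/(259 − 19.2) = 1.0801
FG = 259/(259 − 8.1) = 1.0323
ABV = (1.0801 − 1.0323)·131.25

6.2715 % ABV


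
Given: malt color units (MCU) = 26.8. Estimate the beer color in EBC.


SRM = 1.4922·MCU^0.6859;  EBC = SRM·1.97
SRM = 1.4922·26.8^0.6859 = 14.2359
EBC = 14.2359·1.97

28.0447 EBC


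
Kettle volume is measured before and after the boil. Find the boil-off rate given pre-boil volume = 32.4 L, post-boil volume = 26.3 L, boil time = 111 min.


rate = (V_pre − V_post) / (t_min/60)
rate = (32.4 − 26.3) / (111/60)

3.2973 L/hr


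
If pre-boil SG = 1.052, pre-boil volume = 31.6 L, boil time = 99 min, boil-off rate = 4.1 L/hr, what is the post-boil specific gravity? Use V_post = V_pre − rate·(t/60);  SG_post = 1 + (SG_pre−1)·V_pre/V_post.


V_post = 31.6 − 4.1·(99/60) = 24.8350
SG_post = 1 + (1.052 − 1)·31.6/24.8350

1.0662


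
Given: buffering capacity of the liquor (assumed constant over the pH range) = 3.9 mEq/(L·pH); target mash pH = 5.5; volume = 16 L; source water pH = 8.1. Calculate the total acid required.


acid = buffering capacity · (pH_source − pH_target) · V
acid = 3.9 · (8.1 − 5.5) · 16

162.2400 mEq


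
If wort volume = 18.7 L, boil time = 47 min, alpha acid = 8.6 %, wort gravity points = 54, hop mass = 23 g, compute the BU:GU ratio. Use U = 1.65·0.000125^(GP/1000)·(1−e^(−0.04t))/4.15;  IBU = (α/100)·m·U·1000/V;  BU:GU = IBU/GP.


U = 1.65·0.000125^(54/1000)·(1−e^(−0.04·47))/4.15 = 0.2074
IBU = (8.6/100)·23·0.2074·1000/18.7 = 21.9355
BU:GU = 21.9355/54

0.4062


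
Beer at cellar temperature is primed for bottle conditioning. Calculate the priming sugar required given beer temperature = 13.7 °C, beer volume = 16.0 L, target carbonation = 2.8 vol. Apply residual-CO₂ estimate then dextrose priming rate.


residual = 14.695·(0.01821 + 0.09011·e^(−0.04·T));  sugar = (target − residual)·4.0·V
residual = 14.695·(0.01821 + 0.09011·e^(−0.04·13.7)) = 1.0331
sugar = (2.8 − 1.0331)·4.0·16.0

113.0814 g


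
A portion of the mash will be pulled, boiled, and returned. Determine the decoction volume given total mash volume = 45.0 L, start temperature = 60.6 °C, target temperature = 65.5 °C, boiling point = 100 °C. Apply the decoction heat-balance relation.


V_dec = V_total·(T_target − T_start)/(T_boil − T_start)
V_dec = 45.0·(65.5 − 60.6)/(100 − 60.6)

5.5964 L


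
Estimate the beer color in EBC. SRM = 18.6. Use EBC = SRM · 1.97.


EBC = 18.6 · 1.97

36.6420 EBC


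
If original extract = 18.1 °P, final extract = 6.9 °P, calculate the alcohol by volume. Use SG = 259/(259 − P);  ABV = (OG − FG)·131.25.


OG = 259/(259 − 18.1) = 1.0751
FG = 259/(259 − 6.9) = 1.0274
ABV = (1.0751 − 1.0274)·131.25

6.2691 % ABV


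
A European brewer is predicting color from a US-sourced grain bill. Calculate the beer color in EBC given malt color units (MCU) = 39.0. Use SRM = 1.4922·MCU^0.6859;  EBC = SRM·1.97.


SRM = 1.4922·39.0^0.6859 = 18.4136
EBC = 18.4136·1.97

36.2748 EBC


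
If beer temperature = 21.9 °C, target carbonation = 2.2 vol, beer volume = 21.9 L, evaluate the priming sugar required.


residual = 14.695·(0.01821 + 0.09011·e^(−0.04·T));  sugar = (target − residual)·4.0·V
residual = 14.695·(0.01821 + 0.09011·e^(−0.04·21.9)) = 0.8190
sugar = (2.2 − 0.8190)·4.0·21.9

120.9722 g


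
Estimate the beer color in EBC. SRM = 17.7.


EBC = SRM · 1.97
EBC = 17.7 · 1.97

34.8690 EBC


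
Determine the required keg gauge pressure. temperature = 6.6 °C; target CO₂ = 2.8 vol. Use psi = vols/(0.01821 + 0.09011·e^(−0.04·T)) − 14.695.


psi = 2.8/(0.01821 + 0.09011·e^(−0.04·6.6)) − 14.695

17.3372 psi


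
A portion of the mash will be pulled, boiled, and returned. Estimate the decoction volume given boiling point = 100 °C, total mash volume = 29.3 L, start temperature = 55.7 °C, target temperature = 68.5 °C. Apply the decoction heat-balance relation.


V_dec = V_total·(T_target − T_start)/(T_boil − T_start)
V_dec = 29.3·(68.5 − 55.7)/(100 − 55.7)

8.4659 L


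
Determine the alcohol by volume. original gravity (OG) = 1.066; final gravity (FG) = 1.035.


ABV = (OG − FG) · 131.25
ABV = (1.066 − 1.035) · 131.25

4.0688 % ABV


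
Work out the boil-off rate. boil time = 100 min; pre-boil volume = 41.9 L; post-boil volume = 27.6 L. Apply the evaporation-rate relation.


rate = (V_pre − V_post) / (t_min/60)
rate = (41.9 − 27.6) / (100/60)

8.5800 L/hr


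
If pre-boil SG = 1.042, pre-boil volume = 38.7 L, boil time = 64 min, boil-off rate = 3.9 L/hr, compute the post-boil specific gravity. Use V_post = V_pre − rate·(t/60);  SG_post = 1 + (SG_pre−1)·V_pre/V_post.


V_post = 38.7 − 3.9·(64/60) = 34.5400
SG_post = 1 + (1.042 − 1)·38.7/34.5400

1.0471


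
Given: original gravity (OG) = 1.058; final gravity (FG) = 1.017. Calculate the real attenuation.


AA = (OG−FG)/(OG−1)·100;  RA = AA·0.8192
AA = (1.058 − 1.017)/(1.058 − 1)·100 = 70.6897
RA = 70.6897·0.8192

57.9090 %


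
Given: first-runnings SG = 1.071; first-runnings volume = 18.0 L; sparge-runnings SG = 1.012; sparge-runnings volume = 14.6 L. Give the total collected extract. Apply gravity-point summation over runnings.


total = Σ (SG_i − 1)·1000·V_i
first = (1.071 − 1)·1000·18.0 = 1278.0000
sparge = (1.012 − 1)·1000·14.6 = 175.2000
total = 1278.0000 + 175.2000

1453.2000 gravity·L


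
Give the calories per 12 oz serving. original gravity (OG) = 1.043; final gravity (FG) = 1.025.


ABW = (OG−FG)·131.25·0.79/FG;  °P = 259 − 259/SG (for OG→OE and FG→AE);  RE = 0.1808·OE + 0.8192·AE;  Cal = (6.9·ABW + 4·(RE−0.1))·FG·3.55
ABW = (1.043 − 1.025)·131.25·0.79/1.025 = 1.8209
OE = 259 − 259/1.043 = 10.6779 °P
AE = 259 − 259/1.025 = 6.3171 °P
RE = 0.1808·10.6779 + 0.8192·6.3171 = 7.1055 °P
Cal = (6.9·1.8209 + 4·(7.1055−0.1))·1.025·3.55

147.6819 kcal


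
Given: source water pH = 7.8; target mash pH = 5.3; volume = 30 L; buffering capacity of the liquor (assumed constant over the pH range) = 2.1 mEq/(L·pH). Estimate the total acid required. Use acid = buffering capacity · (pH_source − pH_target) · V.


acid = 2.1 · (7.8 − 5.3) · 30

157.5000 mEq


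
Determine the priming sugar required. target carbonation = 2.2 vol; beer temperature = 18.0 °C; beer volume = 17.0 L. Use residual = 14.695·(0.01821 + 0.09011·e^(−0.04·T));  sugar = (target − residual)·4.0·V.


residual = 14.695·(0.01821 + 0.09011·e^(−0.04·18.0)) = 0.9121
sugar = (2.2 − 0.9121)·4.0·17.0

87.5747 g


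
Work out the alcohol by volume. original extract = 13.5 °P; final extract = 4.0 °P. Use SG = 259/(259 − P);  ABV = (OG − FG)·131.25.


OG = 259/(259 − 13.5) = 1.0550
FG = 259/(259 − 4.0) = 1.0157
ABV = (1.0550 − 1.0157)·131.25

5.1586 % ABV


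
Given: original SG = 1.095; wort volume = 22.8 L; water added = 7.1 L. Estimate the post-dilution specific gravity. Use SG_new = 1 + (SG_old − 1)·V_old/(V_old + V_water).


pts = (1.095 − 1)·1000·22.8/(22.8 + 7.1) = 72.4415
SG_new = 1 + 72.4415/1000

1.0724


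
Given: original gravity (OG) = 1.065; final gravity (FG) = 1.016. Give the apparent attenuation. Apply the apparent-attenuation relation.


AA = (OG − FG)/(OG − 1) · 100
AA = (1.065 − 1.016)/(1.065 − 1) · 100

75.3846 %


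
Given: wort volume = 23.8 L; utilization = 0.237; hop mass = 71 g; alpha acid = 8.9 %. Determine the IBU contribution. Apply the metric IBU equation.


IBU = (α/100)·mass·U·1000 / V
IBU = (8.9/100)·71·0.237·1000 / 23.8

62.9245 IBU


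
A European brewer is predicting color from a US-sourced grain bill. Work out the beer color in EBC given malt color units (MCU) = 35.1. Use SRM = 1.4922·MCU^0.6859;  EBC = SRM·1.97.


SRM = 1.4922·35.1^0.6859 = 17.1298
EBC = 17.1298·1.97

33.7458 EBC


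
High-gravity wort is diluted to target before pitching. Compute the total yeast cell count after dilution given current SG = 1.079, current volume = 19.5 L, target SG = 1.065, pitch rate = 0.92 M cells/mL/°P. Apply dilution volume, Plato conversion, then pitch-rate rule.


V_w = V·((SG_c−1)/(SG_t−1)−1);  °P = 259 − 259/SG_t;  cells = rate·(V+V_w)·°P
V_w = 19.5·((1.079−1)/(1.065−1)−1) = 4.2000
V_final = 19.5 + 4.2000 = 23.7000
°P = 259 − 259/1.065 = 15.8075
cells = 0.92·23.7000·15.8075

344.6670 billion cells


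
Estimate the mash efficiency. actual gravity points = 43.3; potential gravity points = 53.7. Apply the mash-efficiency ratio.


efficiency = actual / potential × 100
efficiency = 43.3 / 53.7 × 100

80.6331 %


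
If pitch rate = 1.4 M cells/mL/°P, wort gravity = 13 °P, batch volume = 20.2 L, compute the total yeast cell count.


cells (billions) = rate · V_L · °P
cells = 1.4 · 20.2 · 13

367.6400 billion cells


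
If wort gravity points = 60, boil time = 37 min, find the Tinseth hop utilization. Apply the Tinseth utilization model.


U = 1.65·0.000125^(GP/1000) · (1 − e^(−0.04·t))/4.15
bigness = 1.65·0.000125^(60/1000) = 0.9623
boil_factor = (1 − e^(−0.04·37))/4.15 = 0.1861
U = 0.9623 · 0.1861

0.1791


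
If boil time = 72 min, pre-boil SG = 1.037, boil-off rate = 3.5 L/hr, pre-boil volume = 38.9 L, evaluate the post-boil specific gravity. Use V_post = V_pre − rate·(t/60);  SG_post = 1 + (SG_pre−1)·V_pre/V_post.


V_post = 38.9 − 3.5·(72/60) = 34.7000
SG_post = 1 + (1.037 − 1)·38.9/34.7000

1.0415


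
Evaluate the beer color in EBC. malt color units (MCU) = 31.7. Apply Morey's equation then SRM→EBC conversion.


SRM = 1.4922·MCU^0.6859;  EBC = SRM·1.97
SRM = 1.4922·31.7^0.6859 = 15.9736
EBC = 15.9736·1.97

31.4680 EBC


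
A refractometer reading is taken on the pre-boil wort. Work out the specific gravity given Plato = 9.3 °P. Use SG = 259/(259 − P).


SG = 259/(259 − 9.3)

1.0372


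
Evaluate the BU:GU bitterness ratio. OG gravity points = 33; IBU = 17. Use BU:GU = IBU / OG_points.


BU:GU = 17 / 33

0.5152


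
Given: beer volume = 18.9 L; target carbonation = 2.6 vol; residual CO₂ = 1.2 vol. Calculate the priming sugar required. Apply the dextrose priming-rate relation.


sugar = (target − residual)·4.0·V
sugar = (2.6 − 1.2)·4.0·18.9

105.8400 g


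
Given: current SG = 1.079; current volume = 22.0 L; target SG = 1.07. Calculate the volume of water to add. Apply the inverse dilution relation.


V_water = V·((SG_curr − 1)/(SG_target − 1) − 1)
V_water = 22.0·((1.079 − 1)/(1.07 − 1) − 1)

2.8286 L


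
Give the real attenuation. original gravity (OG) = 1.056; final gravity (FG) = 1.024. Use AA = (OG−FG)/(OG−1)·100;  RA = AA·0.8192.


AA = (1.056 − 1.024)/(1.056 − 1)·100 = 57.1429
RA = 57.1429·0.8192

46.8114 %


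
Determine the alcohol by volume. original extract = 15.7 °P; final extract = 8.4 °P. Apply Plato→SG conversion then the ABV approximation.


SG = 259/(259 − P);  ABV = (OG − FG)·131.25
OG = 259/(259 − 15.7) = 1.0645
FG = 259/(259 − 8.4) = 1.0335
ABV = (1.0645 − 1.0335)·131.25

4.0700 % ABV


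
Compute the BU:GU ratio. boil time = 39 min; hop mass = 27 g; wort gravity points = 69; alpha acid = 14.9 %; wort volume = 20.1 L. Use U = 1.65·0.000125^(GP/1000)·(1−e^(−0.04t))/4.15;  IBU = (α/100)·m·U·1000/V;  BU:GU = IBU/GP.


U = 1.65·0.000125^(69/1000)·(1−e^(−0.04·39))/4.15 = 0.1689
IBU = (14.9/100)·27·0.1689·1000/20.1 = 33.8087
BU:GU = 33.8087/69

0.4900


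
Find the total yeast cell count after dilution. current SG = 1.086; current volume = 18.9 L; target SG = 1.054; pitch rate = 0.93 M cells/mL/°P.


V_w = V·((SG_c−1)/(SG_t−1)−1);  °P = 259 − 259/SG_t;  cells = rate·(V+V_w)·°P
V_w = 18.9·((1.086−1)/(1.054−1)−1) = 11.2000
V_final = 18.9 + 11.2000 = 30.1000
°P = 259 − 259/1.054 = 13.2694
cells = 0.93·30.1000·13.2694

371.4517 billion cells


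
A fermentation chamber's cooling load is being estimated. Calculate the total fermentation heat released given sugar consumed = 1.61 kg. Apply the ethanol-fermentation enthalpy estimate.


Q = m_sugar · 590 kJ/kg
Q = 1.61 · 590

949.9000 kJ


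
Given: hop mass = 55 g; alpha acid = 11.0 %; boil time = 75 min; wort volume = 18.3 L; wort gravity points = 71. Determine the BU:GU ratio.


U = 1.65·0.000125^(GP/1000)·(1−e^(−0.04t))/4.15;  IBU = (α/100)·m·U·1000/V;  BU:GU = IBU/GP
U = 1.65·0.000125^(71/1000)·(1−e^(−0.04·75))/4.15 = 0.1996
IBU = (11.0/100)·55·0.1996·1000/18.3 = 65.9845
BU:GU = 65.9845/71

0.9294


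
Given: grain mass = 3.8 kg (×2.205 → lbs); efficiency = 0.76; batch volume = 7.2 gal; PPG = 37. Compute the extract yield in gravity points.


points = lbs × PPG × eff / vol
lbs = 3.8 × 2.205 = 8.3790
points = 8.3790 × 37 × 0.76 / 7.2

32.7246 points


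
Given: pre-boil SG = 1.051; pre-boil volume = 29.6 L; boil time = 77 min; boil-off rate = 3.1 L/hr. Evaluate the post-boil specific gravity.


V_post = V_pre − rate·(t/60);  SG_post = 1 + (SG_pre−1)·V_pre/V_post
V_post = 29.6 − 3.1·(77/60) = 25.6217
SG_post = 1 + (1.051 − 1)·29.6/25.6217

1.0589


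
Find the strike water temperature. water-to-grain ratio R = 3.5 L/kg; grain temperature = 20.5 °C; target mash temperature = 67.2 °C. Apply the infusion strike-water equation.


T_strike = (0.41/R)·(T_mash − T_grain) + T_mash
T_strike = (0.41/3.5)·(67.2 − 20.5) + 67.2

72.6706 °C


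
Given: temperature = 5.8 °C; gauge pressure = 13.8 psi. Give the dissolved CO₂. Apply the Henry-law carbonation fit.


vols = (P + 14.695)·(0.01821 + 0.09011·e^(−0.04·T))
vols = (13.8 + 14.695)·(0.01821 + 0.09011·e^(−0.04·5.8))

2.5549 volumes


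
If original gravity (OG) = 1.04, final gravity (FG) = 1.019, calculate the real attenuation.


AA = (OG−FG)/(OG−1)·100;  RA = AA·0.8192
AA = (1.04 − 1.019)/(1.04 − 1)·100 = 52.5000
RA = 52.5000·0.8192

43.0080 %


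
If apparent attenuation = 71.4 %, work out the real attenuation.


RA = AA · 0.8192
RA = 71.4 · 0.8192

58.4909 %


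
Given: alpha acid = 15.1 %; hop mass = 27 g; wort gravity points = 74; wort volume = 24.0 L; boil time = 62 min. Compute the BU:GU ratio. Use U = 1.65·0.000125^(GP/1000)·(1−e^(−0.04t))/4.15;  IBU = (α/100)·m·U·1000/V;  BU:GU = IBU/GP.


U = 1.65·0.000125^(74/1000)·(1−e^(−0.04·62))/4.15 = 0.1873
IBU = (15.1/100)·27·0.1873·1000/24.0 = 31.8239
BU:GU = 31.8239/74

0.4301


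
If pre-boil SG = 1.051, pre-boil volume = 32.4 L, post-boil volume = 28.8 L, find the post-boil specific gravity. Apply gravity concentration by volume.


SG_post = 1 + (SG_pre − 1)·V_pre/V_post
pts_pre = (1.051 − 1)·1000 = 51.0000
pts_post = 51.0000·32.4/28.8 = 57.3750
SG_post = 1 + 57.3750/1000

1.0574


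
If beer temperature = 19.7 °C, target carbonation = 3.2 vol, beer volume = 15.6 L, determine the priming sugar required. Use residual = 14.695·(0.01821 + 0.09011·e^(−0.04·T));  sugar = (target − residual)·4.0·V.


residual = 14.695·(0.01821 + 0.09011·e^(−0.04·19.7)) = 0.8698
sugar = (3.2 − 0.8698)·4.0·15.6

145.4067 g


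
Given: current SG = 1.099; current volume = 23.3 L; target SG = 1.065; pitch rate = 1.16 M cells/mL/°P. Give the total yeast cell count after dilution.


V_w = V·((SG_c−1)/(SG_t−1)−1);  °P = 259 − 259/SG_t;  cells = rate·(V+V_w)·°P
V_w = 23.3·((1.099−1)/(1.065−1)−1) = 12.1877
V_final = 23.3 + 12.1877 = 35.4877
°P = 259 − 259/1.065 = 15.8075
cells = 1.16·35.4877·15.8075

650.7277 billion cells


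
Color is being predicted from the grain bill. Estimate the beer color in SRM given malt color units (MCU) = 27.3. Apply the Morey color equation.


SRM = 1.4922 · MCU^0.6859
SRM = 1.4922 · 27.3^0.6859

14.4175 SRM


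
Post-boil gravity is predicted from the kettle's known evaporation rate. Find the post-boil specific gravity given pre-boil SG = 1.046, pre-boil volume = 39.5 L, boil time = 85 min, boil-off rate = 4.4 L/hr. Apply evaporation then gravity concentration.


V_post = V_pre − rate·(t/60);  SG_post = 1 + (SG_pre−1)·V_pre/V_post
V_post = 39.5 − 4.4·(85/60) = 33.2667
SG_post = 1 + (1.046 − 1)·39.5/33.2667

1.0546


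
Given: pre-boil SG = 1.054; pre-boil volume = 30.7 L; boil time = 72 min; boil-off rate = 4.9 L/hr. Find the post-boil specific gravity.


V_post = V_pre − rate·(t/60);  SG_post = 1 + (SG_pre−1)·V_pre/V_post
V_post = 30.7 − 4.9·(72/60) = 24.8200
SG_post = 1 + (1.054 − 1)·30.7/24.8200

1.0668


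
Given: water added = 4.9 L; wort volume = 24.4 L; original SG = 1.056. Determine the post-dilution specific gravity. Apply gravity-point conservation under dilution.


SG_new = 1 + (SG_old − 1)·V_old/(V_old + V_water)
pts = (1.056 − 1)·1000·24.4/(24.4 + 4.9) = 46.6348
SG_new = 1 + 46.6348/1000

1.0466


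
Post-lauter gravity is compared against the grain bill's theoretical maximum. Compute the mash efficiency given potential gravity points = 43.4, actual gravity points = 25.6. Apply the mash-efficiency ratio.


efficiency = actual / potential × 100
efficiency = 25.6 / 43.4 × 100

58.9862 %


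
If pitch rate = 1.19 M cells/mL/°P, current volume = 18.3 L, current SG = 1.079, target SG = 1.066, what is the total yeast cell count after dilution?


V_w = V·((SG_c−1)/(SG_t−1)−1);  °P = 259 − 259/SG_t;  cells = rate·(V+V_w)·°P
V_w = 18.3·((1.079−1)/(1.066−1)−1) = 3.6045
V_final = 18.3 + 3.6045 = 21.9045
°P = 259 − 259/1.066 = 16.0356
cells = 1.19·21.9045·16.0356

417.9917 billion cells


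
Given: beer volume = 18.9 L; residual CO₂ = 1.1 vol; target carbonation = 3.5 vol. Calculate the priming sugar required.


sugar = (target − residual)·4.0·V
sugar = (3.5 − 1.1)·4.0·18.9

181.4400 g


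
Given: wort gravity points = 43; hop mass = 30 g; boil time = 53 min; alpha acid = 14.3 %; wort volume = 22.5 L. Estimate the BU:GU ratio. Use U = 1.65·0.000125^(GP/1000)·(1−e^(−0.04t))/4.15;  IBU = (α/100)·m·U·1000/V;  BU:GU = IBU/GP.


U = 1.65·0.000125^(43/1000)·(1−e^(−0.04·53))/4.15 = 0.2377
IBU = (14.3/100)·30·0.2377·1000/22.5 = 45.3257
BU:GU = 45.3257/43

1.0541


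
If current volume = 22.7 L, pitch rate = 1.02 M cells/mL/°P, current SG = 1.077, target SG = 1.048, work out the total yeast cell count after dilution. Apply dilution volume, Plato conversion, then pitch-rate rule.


V_w = V·((SG_c−1)/(SG_t−1)−1);  °P = 259 − 259/SG_t;  cells = rate·(V+V_w)·°P
V_w = 22.7·((1.077−1)/(1.048−1)−1) = 13.7146
V_final = 22.7 + 13.7146 = 36.4146
°P = 259 − 259/1.048 = 11.8626
cells = 1.02·36.4146·11.8626

440.6109 billion cells


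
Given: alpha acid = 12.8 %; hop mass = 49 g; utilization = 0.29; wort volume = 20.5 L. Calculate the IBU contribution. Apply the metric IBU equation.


IBU = (α/100)·mass·U·1000 / V
IBU = (12.8/100)·49·0.29·1000 / 20.5

88.7259 IBU


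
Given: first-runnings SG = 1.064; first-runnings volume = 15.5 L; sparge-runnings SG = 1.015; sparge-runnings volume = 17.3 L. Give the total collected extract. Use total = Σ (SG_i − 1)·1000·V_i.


first = (1.064 − 1)·1000·15.5 = 992.0000
sparge = (1.015 − 1)·1000·17.3 = 259.5000
total = 992.0000 + 259.5000

1251.5000 gravity·L


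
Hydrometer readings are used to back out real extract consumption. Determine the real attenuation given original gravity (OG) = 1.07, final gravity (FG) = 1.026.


AA = (OG−FG)/(OG−1)·100;  RA = AA·0.8192
AA = (1.07 − 1.026)/(1.07 − 1)·100 = 62.8571
RA = 62.8571·0.8192

51.4926 %


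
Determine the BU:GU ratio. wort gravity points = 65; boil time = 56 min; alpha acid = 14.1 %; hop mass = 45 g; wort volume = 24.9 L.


U = 1.65·0.000125^(GP/1000)·(1−e^(−0.04t))/4.15;  IBU = (α/100)·m·U·1000/V;  BU:GU = IBU/GP
U = 1.65·0.000125^(65/1000)·(1−e^(−0.04·56))/4.15 = 0.1981
IBU = (14.1/100)·45·0.1981·1000/24.9 = 50.4757
BU:GU = 50.4757/65

0.7765


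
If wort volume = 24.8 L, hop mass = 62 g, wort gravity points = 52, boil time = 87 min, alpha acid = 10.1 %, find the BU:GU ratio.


U = 1.65·0.000125^(GP/1000)·(1−e^(−0.04t))/4.15;  IBU = (α/100)·m·U·1000/V;  BU:GU = IBU/GP
U = 1.65·0.000125^(52/1000)·(1−e^(−0.04·87))/4.15 = 0.2415
IBU = (10.1/100)·62·0.2415·1000/24.8 = 60.9743
BU:GU = 60.9743/52

1.1726


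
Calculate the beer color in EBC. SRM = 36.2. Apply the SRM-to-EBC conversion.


EBC = SRM · 1.97
EBC = 36.2 · 1.97

71.3140 EBC


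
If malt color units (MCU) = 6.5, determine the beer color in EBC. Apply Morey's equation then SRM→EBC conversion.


SRM = 1.4922·MCU^0.6859;  EBC = SRM·1.97
SRM = 1.4922·6.5^0.6859 = 5.3877
EBC = 5.3877·1.97

10.6138 EBC


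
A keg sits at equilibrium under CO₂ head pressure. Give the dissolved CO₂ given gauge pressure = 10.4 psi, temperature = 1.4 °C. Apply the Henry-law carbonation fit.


vols = (P + 14.695)·(0.01821 + 0.09011·e^(−0.04·T))
vols = (10.4 + 14.695)·(0.01821 + 0.09011·e^(−0.04·1.4))

2.5951 volumes


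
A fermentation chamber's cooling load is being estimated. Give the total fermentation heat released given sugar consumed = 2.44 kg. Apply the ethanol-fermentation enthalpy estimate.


Q = m_sugar · 590 kJ/kg
Q = 2.44 · 590

1439.6000 kJ


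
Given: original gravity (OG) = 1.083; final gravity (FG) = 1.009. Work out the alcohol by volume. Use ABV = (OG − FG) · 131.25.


ABV = (1.083 − 1.009) · 131.25

9.7125 % ABV


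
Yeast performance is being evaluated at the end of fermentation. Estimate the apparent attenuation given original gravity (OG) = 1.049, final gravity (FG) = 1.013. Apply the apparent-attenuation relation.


AA = (OG − FG)/(OG − 1) · 100
AA = (1.049 − 1.013)/(1.049 − 1) · 100

73.4694 %


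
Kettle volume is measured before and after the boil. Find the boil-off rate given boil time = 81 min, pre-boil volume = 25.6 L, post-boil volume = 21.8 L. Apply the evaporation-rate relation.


rate = (V_pre − V_post) / (t_min/60)
rate = (25.6 − 21.8) / (81/60)

2.8148 L/hr


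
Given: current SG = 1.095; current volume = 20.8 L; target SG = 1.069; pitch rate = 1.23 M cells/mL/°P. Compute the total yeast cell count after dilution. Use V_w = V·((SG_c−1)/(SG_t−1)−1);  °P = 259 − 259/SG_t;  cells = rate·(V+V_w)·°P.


V_w = 20.8·((1.095−1)/(1.069−1)−1) = 7.8377
V_final = 20.8 + 7.8377 = 28.6377
°P = 259 − 259/1.069 = 16.7175
cells = 1.23·28.6377·16.7175

588.8628 billion cells


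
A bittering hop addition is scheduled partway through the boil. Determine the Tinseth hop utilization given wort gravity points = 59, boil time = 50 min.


U = 1.65·0.000125^(GP/1000) · (1 − e^(−0.04·t))/4.15
bigness = 1.65·0.000125^(59/1000) = 0.9710
boil_factor = (1 − e^(−0.04·50))/4.15 = 0.2084
U = 0.9710 · 0.2084

0.2023


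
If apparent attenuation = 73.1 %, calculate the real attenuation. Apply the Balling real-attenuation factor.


RA = AA · 0.8192
RA = 73.1 · 0.8192

59.8835 %


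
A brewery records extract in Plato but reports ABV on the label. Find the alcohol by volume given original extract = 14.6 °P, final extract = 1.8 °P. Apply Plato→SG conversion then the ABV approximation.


SG = 259/(259 − P);  ABV = (OG − FG)·131.25
OG = 259/(259 − 14.6) = 1.0597
FG = 259/(259 − 1.8) = 1.0070
ABV = (1.0597 − 1.0070)·131.25

6.9221 % ABV


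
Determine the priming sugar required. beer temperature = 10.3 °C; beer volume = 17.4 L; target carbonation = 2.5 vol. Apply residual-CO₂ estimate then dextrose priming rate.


residual = 14.695·(0.01821 + 0.09011·e^(−0.04·T));  sugar = (target − residual)·4.0·V
residual = 14.695·(0.01821 + 0.09011·e^(−0.04·10.3)) = 1.1446
sugar = (2.5 − 1.1446)·4.0·17.4

94.3342 g


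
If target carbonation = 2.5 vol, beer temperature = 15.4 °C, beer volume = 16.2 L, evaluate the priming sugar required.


residual = 14.695·(0.01821 + 0.09011·e^(−0.04·T));  sugar = (target − residual)·4.0·V
residual = 14.695·(0.01821 + 0.09011·e^(−0.04·15.4)) = 0.9828
sugar = (2.5 − 0.9828)·4.0·16.2

98.3159 g


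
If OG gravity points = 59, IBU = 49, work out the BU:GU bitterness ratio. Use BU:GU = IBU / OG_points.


BU:GU = 49 / 59

0.8305


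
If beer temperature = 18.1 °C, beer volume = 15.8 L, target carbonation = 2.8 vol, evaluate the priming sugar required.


residual = 14.695·(0.01821 + 0.09011·e^(−0.04·T));  sugar = (target − residual)·4.0·V
residual = 14.695·(0.01821 + 0.09011·e^(−0.04·18.1)) = 0.9096
sugar = (2.8 − 0.9096)·4.0·15.8

119.4756 g


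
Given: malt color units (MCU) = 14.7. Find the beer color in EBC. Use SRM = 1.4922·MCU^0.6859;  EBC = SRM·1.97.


SRM = 1.4922·14.7^0.6859 = 9.4295
EBC = 9.4295·1.97

18.5762 EBC


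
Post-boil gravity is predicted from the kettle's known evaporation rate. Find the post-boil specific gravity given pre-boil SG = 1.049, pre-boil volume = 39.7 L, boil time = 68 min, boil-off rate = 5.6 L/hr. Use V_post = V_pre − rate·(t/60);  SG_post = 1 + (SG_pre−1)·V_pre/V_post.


V_post = 39.7 − 5.6·(68/60) = 33.3533
SG_post = 1 + (1.049 − 1)·39.7/33.3533

1.0583


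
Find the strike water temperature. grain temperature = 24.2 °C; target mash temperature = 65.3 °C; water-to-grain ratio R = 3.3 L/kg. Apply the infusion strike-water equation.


T_strike = (0.41/R)·(T_mash − T_grain) + T_mash
T_strike = (0.41/3.3)·(65.3 − 24.2) + 65.3

70.4064 °C


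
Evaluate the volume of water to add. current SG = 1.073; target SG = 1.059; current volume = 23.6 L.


V_water = V·((SG_curr − 1)/(SG_target − 1) − 1)
V_water = 23.6·((1.073 − 1)/(1.059 − 1) − 1)

5.6000 L


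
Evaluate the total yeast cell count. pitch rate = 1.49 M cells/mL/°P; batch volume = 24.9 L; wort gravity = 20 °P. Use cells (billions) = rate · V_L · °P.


cells = 1.49 · 24.9 · 20

742.0200 billion cells


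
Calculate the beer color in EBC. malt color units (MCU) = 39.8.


SRM = 1.4922·MCU^0.6859;  EBC = SRM·1.97
SRM = 1.4922·39.8^0.6859 = 18.6718
EBC = 18.6718·1.97

36.7835 EBC


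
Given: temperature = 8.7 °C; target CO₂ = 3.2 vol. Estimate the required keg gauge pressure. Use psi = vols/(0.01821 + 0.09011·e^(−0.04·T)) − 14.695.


psi = 3.2/(0.01821 + 0.09011·e^(−0.04·8.7)) − 14.695

24.4073 psi


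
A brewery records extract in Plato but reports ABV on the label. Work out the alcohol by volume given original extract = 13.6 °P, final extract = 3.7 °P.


SG = 259/(259 − P);  ABV = (OG − FG)·131.25
OG = 259/(259 − 13.6) = 1.0554
FG = 259/(259 − 3.7) = 1.0145
ABV = (1.0554 − 1.0145)·131.25

5.3717 % ABV


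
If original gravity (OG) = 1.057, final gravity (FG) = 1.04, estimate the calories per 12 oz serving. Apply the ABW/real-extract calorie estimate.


ABW = (OG−FG)·131.25·0.79/FG;  °P = 259 − 259/SG (for OG→OE and FG→AE);  RE = 0.1808·OE + 0.8192·AE;  Cal = (6.9·ABW + 4·(RE−0.1))·FG·3.55
ABW = (1.057 − 1.04)·131.25·0.79/1.04 = 1.6949
OE = 259 − 259/1.057 = 13.9669 °P
AE = 259 − 259/1.04 = 9.9615 °P
RE = 0.1808·13.9669 + 0.8192·9.9615 = 10.6857 °P
Cal = (6.9·1.6949 + 4·(10.6857−0.1))·1.04·3.55

199.5067 kcal


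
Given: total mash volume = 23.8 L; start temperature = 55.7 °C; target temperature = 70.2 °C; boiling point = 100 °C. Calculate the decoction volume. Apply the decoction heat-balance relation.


V_dec = V_total·(T_target − T_start)/(T_boil − T_start)
V_dec = 23.8·(70.2 − 55.7)/(100 − 55.7)

7.7901 L


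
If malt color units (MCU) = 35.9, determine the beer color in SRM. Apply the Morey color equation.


SRM = 1.4922 · MCU^0.6859
SRM = 1.4922 · 35.9^0.6859

17.3967 SRM


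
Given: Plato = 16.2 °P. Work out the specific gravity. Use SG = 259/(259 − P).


SG = 259/(259 − 16.2)

1.0667


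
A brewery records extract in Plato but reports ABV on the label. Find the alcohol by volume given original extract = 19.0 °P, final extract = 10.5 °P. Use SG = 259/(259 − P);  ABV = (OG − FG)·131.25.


OG = 259/(259 − 19.0) = 1.0792
FG = 259/(259 − 10.5) = 1.0423
ABV = (1.0792 − 1.0423)·131.25

4.8449 % ABV


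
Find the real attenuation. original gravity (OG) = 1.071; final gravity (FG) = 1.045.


AA = (OG−FG)/(OG−1)·100;  RA = AA·0.8192
AA = (1.071 − 1.045)/(1.071 − 1)·100 = 36.6197
RA = 36.6197·0.8192

29.9989 %


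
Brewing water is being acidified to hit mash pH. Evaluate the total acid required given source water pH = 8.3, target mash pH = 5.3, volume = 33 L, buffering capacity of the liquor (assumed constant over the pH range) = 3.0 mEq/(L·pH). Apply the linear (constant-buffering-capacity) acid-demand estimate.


acid = buffering capacity · (pH_source − pH_target) · V
acid = 3.0 · (8.3 − 5.3) · 33

297.0000 mEq
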